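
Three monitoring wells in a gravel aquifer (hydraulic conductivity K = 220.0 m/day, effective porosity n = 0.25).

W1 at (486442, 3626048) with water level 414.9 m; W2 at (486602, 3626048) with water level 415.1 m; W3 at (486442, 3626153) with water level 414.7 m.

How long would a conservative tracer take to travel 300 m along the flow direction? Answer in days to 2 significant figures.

150 days

∂h/∂x = (415.1 − 414.9) / (486602 − 486442) = +0.001250
∂h/∂y = (414.7 − 414.9) / (3626153 − 3626048) = -0.001905
|∇h| = √(0.001250² + -0.001905²) = 0.002278
Seepage velocity v = K·i/n = 220.0 × 0.002278 / 0.25 = 2.005 m/day.
t = 300 / 2.005 = 149.6 days.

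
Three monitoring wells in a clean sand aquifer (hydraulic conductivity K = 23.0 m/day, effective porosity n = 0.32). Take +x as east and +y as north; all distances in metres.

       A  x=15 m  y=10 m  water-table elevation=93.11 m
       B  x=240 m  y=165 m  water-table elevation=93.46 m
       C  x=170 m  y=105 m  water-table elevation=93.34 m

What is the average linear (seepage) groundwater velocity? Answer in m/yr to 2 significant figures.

34 m/yr

Differences from A: to B (Δx, Δy, Δh) = (225, 155, +0.35); to C = (155, 95, +0.23).
Determinant of the coordinate differences = 225·95 − 155·155 = -2650.
∂h/∂x = [(+0.35)·95 − (+0.23)·155] / -2650 = +0.0009057
∂h/∂y = [225·(+0.23) − 155·(+0.35)] / -2650 = +0.0009434
|∇h| = √(0.0009057² + 0.0009434²) = 0.001308
Seepage velocity v = K·i/n = 23.0 × 0.001308 / 0.32 = 0.09401 m/day = 34.34 m/yr.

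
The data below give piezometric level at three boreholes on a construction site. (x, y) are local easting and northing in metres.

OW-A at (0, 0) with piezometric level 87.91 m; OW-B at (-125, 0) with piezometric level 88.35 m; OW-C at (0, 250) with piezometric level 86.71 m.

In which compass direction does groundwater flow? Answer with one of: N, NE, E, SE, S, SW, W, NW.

NE

∂h/∂x = (88.35 − 87.91) / (-125 − 0) = -0.003520
∂h/∂y = (86.71 − 87.91) / (250 − 0) = -0.004800
Flow = −∇h = (+0.003520 east, +0.004800 north), which points northeast.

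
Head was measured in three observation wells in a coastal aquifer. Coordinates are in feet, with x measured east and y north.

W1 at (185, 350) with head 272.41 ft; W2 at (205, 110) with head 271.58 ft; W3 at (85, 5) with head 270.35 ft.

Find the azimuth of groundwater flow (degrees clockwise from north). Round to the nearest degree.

Taking W1 as reference: W2−W1 = (20, -240, -0.83); W3−W1 = (-100, -345, -2.06).
Determinant of the coordinate differences = 20·(-345) − (-100)·(-240) = -30900.
∂h/∂x = [(-0.83)·(-345) − (-2.06)·(-240)] / -30900 = +0.006733
∂h/∂y = [20·(-2.06) − (-100)·(-0.83)] / -30900 = +0.004019
Flow direction (−∇h) has components (-0.006733 E, -0.004019 N).
Azimuth = atan2(E, N) = atan2(-0.006733, -0.004019) = 239.2° ≈ 239°.

239°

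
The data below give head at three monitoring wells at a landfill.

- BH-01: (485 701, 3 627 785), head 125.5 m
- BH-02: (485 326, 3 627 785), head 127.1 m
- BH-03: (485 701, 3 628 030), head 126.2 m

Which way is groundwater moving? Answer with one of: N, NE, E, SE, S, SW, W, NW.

∂h/∂x = (127.1 − 125.5) / (485326 − 485701) = -0.004267
∂h/∂y = (126.2 − 125.5) / (3628030 − 3627785) = +0.002857
Flow = −∇h = (+0.004267 east, -0.002857 north), which points southeast.

SE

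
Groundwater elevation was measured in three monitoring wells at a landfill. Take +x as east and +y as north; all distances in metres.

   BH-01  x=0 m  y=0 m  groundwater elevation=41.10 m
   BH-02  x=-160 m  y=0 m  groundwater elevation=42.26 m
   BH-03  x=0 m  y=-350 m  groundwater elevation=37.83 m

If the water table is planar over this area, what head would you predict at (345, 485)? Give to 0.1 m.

43.1 m

∂h/∂x = (42.26 − 41.10) / (-160 − 0) = -0.007250
∂h/∂y = (37.83 − 41.10) / (-350 − 0) = +0.009343
h(345, 485) = 41.10 + (-0.007250)·(345) + (+0.009343)·(485) = 41.10 -2.501 +4.531 = 43.130 m.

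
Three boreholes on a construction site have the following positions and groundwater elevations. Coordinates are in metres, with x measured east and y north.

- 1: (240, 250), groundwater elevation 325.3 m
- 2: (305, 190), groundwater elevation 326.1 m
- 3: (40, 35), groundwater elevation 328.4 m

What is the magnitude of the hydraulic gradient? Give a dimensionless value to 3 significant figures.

Three-point gradient (reference 1): Δ to 2 = (65, -60, +0.8), Δ to 3 = (-200, -215, +3.1).
∂h/∂x = -0.0005390, ∂h/∂y = -0.01392 (det = -25975).
|∇h| = √(-0.0005390² + -0.01392²) = 0.01393

0.0139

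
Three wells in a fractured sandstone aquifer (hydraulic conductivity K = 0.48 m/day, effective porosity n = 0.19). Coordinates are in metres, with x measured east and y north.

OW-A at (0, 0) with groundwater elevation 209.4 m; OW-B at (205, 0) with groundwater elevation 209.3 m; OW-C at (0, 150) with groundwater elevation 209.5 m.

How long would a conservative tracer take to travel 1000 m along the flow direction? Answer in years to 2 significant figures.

∂h/∂x = (209.3 − 209.4) / (205 − 0) = -0.0004878
∂h/∂y = (209.5 − 209.4) / (150 − 0) = +0.0006667
|∇h| = √(-0.0004878² + 0.0006667²) = 0.0008261
Seepage velocity v = K·i/n = 0.48 × 0.0008261 / 0.19 = 0.002087 m/day.
t = 1000 / 0.002087 = 4.792e+05 days = 1.31e+03 years.

1300 years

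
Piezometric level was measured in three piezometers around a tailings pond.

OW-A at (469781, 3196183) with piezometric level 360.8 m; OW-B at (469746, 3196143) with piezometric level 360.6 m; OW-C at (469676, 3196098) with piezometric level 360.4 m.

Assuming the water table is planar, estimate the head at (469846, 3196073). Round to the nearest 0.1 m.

360.1 m

With h = a·x + b·y + c and OW-A as origin, the differences give:
  (-35)·a + (-40)·b = -0.2
  (-105)·a + (-85)·b = -0.4
Eliminate b (×(-85) and ×(-40), subtract): -1225·a = 1.00 → a = ∂h/∂x = -0.0008163
Back-substitute: b = ∂h/∂y = +0.005714.
h(469846, 3196073) = 360.8 + (-0.0008163)·(65) + (+0.005714)·(-110) = 360.8 -0.053 -0.629 = 360.118 m.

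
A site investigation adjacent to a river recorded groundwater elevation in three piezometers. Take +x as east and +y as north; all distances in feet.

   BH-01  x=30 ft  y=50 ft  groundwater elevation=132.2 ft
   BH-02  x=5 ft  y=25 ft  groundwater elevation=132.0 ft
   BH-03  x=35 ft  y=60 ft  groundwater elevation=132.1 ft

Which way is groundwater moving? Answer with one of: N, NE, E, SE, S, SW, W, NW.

NW

With h = a·x + b·y + c and BH-01 as origin, the differences give:
  (-25)·a + (-25)·b = -0.2
  5·a + 10·b = -0.1
Eliminate b (×10 and ×(-25), subtract): -125·a = -4.50 → a = ∂h/∂x = +0.03600
Back-substitute: b = ∂h/∂y = -0.02800.
Flow = −∇h = (-0.03600 east, +0.02800 north), which points northwest.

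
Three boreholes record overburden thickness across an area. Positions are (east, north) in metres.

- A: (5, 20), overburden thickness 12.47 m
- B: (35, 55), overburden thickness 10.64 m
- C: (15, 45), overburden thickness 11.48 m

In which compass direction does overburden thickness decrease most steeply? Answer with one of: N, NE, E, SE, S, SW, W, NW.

Differences from A: to B (Δx, Δy, Δh) = (30, 35, -1.83); to C = (10, 25, -0.99).
Determinant of the coordinate differences = 30·25 − 10·35 = 400.
∂d/∂x = [(-1.83)·25 − (-0.99)·35] / 400 = -0.02775
∂d/∂y = [30·(-0.99) − 10·(-1.83)] / 400 = -0.02850
Steepest decrease is along −∇f = (+0.02775 E, +0.02850 N) → northeast.

NE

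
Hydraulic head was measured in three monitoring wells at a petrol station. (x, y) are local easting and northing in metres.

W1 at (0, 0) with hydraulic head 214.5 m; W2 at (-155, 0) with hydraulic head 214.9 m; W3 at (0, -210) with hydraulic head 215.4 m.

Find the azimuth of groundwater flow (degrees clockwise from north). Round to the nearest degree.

∂h/∂x = (214.9 − 214.5) / (-155 − 0) = -0.002581
∂h/∂y = (215.4 − 214.5) / (-210 − 0) = -0.004286
Flow direction (−∇h) has components (+0.002581 E, +0.004286 N).
Azimuth = atan2(E, N) = atan2(+0.002581, +0.004286) = 31.1° ≈ 031°.

031°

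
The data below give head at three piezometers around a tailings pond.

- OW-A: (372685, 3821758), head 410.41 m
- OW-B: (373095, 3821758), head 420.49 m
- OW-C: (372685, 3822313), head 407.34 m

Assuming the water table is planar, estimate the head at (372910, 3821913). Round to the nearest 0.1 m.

∂h/∂x = (420.49 − 410.41) / (373095 − 372685) = +0.02459
∂h/∂y = (407.34 − 410.41) / (3822313 − 3821758) = -0.005532
h(372910, 3821913) = 410.41 + (+0.02459)·(225) + (-0.005532)·(155) = 410.41 +5.532 -0.857 = 415.084 m.

415.1 m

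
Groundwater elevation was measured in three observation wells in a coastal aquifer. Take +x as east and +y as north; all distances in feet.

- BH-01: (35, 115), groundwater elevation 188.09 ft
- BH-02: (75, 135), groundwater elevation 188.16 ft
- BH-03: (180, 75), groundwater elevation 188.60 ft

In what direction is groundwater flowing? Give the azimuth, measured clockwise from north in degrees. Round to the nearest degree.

308°

Differences from BH-01: to BH-02 (Δx, Δy, Δh) = (40, 20, +0.07); to BH-03 = (145, -40, +0.51).
Determinant of the coordinate differences = 40·(-40) − 145·20 = -4500.
∂h/∂x = [(+0.07)·(-40) − (+0.51)·20] / -4500 = +0.002889
∂h/∂y = [40·(+0.51) − 145·(+0.07)] / -4500 = -0.002278
Flow direction (−∇h) has components (-0.002889 E, +0.002278 N).
Azimuth = atan2(E, N) = atan2(-0.002889, +0.002278) = 308.3° ≈ 308°.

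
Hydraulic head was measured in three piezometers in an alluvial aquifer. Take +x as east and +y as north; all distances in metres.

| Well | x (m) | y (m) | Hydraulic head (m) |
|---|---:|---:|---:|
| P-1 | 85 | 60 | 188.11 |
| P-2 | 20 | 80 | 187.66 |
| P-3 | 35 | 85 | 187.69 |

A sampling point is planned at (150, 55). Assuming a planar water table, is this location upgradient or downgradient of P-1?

Differences from P-1: to P-2 (Δx, Δy, Δh) = (-65, 20, -0.45); to P-3 = (-50, 25, -0.42).
Determinant of the coordinate differences = (-65)·25 − (-50)·20 = -625.
∂h/∂x = [(-0.45)·25 − (-0.42)·20] / -625 = +0.004560
∂h/∂y = [(-65)·(-0.42) − (-50)·(-0.45)] / -625 = -0.007680
Head at (150, 55) = 188.11 + (+0.004560)·(65) + (-0.007680)·(-5) = 188.44 m.
That is higher than the 188.11 m at P-1, so the point is upgradient.

upgradient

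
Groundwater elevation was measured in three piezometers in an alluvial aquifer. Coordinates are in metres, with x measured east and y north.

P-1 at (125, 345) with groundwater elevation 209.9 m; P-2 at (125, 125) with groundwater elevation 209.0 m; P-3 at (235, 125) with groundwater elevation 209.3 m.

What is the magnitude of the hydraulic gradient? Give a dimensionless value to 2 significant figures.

Differences from P-1: to P-2 (Δx, Δy, Δh) = (0, -220, -0.9); to P-3 = (110, -220, -0.6).
Solve a·Δx + b·Δy = Δh: det = 0·(-220) − 110·(-220) = 24200.
∂h/∂x = [(-0.9)·(-220) − (-0.6)·(-220)] / 24200 = +0.002727
∂h/∂y = [0·(-0.6) − 110·(-0.9)] / 24200 = +0.004091
|∇h| = √(0.002727² + 0.004091²) = 0.004917

0.0049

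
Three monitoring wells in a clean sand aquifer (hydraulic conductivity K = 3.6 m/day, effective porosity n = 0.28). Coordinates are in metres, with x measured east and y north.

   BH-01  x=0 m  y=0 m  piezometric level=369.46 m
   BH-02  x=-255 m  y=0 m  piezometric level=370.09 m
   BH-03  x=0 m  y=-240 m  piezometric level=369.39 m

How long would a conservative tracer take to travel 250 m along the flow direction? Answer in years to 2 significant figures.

21 years

∂h/∂x = (370.09 − 369.46) / (-255 − 0) = -0.002471
∂h/∂y = (369.39 − 369.46) / (-240 − 0) = +0.0002917
|∇h| = √(-0.002471² + 0.0002917²) = 0.002488
Seepage velocity v = K·i/n = 3.6 × 0.002488 / 0.28 = 0.03199 m/day.
t = 250 / 0.03199 = 7815 days = 21.4 years.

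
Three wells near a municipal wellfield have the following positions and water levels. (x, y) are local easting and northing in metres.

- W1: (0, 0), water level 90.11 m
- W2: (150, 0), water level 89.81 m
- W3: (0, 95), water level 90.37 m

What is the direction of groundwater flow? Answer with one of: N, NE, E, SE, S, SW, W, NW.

SE

∂h/∂x = (89.81 − 90.11) / (150 − 0) = -0.002000
∂h/∂y = (90.37 − 90.11) / (95 − 0) = +0.002737
Flow = −∇h = (+0.002000 east, -0.002737 north), which points southeast.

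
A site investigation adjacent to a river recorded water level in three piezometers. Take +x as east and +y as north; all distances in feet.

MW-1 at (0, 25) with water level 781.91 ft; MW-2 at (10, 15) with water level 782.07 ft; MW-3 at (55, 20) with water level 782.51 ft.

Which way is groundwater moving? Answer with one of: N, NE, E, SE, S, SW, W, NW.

NW

With h = a·x + b·y + c and MW-1 as origin, the differences give:
  10·a + (-10)·b = +0.16
  55·a + (-5)·b = +0.60
Eliminate b (×(-5) and ×(-10), subtract): 500·a = 5.200 → a = ∂h/∂x = +0.01040
Back-substitute: b = ∂h/∂y = -0.005600.
Flow = −∇h = (-0.01040 east, +0.005600 north), which points northwest.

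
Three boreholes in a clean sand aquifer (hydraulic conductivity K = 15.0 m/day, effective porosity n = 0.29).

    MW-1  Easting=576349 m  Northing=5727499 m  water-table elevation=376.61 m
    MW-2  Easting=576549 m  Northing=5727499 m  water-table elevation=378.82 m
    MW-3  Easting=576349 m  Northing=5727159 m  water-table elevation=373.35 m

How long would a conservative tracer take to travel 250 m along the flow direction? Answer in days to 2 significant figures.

∂h/∂x = (378.82 − 376.61) / (576549 − 576349) = +0.01105
∂h/∂y = (373.35 − 376.61) / (5727159 − 5727499) = +0.009588
|∇h| = √(0.01105² + 0.009588²) = 0.01463
Seepage velocity v = K·i/n = 15.0 × 0.01463 / 0.29 = 0.7567 m/day.
t = 250 / 0.7567 = 330.4 days.

330 days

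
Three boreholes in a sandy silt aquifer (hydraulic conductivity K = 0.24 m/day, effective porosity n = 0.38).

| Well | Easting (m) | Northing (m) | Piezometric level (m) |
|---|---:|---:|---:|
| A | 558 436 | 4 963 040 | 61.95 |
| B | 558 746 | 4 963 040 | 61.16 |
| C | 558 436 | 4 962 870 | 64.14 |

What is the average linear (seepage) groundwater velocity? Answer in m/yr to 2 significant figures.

∂h/∂x = (61.16 − 61.95) / (558746 − 558436) = -0.002548
∂h/∂y = (64.14 − 61.95) / (4962870 − 4963040) = -0.01288
|∇h| = √(-0.002548² + -0.01288²) = 0.01313
Seepage velocity v = K·i/n = 0.24 × 0.01313 / 0.38 = 0.008293 m/day = 3.029 m/yr.

3.0 m/yr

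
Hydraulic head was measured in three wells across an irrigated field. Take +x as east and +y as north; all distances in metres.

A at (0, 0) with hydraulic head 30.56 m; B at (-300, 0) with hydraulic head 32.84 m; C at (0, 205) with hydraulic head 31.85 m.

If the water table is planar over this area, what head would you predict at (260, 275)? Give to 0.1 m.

30.3 m

∂h/∂x = (32.84 − 30.56) / (-300 − 0) = -0.007600
∂h/∂y = (31.85 − 30.56) / (205 − 0) = +0.006293
h(260, 275) = 30.56 + (-0.007600)·(260) + (+0.006293)·(275) = 30.56 -1.976 +1.730 = 30.314 m.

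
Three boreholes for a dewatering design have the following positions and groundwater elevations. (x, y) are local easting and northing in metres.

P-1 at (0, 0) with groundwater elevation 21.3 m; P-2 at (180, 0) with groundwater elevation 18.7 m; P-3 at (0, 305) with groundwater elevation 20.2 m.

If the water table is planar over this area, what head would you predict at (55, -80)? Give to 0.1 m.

20.8 m

∂h/∂x = (18.7 − 21.3) / (180 − 0) = -0.01444
∂h/∂y = (20.2 − 21.3) / (305 − 0) = -0.003607
h(55, -80) = 21.3 + (-0.01444)·(55) + (-0.003607)·(-80) = 21.3 -0.794 +0.289 = 20.794 m.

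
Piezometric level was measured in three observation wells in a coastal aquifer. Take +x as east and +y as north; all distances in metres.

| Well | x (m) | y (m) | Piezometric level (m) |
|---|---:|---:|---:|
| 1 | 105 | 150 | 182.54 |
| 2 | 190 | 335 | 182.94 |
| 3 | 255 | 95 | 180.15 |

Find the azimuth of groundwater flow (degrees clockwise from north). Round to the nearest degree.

122°

Three-point gradient (reference 1): Δ to 2 = (85, 185, +0.40), Δ to 3 = (150, -55, -2.39).
∂h/∂x = -0.01296, ∂h/∂y = +0.008116 (det = -32425).
Flow direction (−∇h) has components (+0.01296 E, -0.008116 N).
Azimuth = atan2(E, N) = atan2(+0.01296, -0.008116) = 122.1° ≈ 122°.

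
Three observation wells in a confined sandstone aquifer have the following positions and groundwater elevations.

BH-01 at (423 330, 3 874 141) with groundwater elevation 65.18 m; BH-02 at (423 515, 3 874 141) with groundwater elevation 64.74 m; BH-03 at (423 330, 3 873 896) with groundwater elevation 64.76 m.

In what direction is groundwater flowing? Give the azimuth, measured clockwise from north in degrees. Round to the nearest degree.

∂h/∂x = (64.74 − 65.18) / (423515 − 423330) = -0.002378
∂h/∂y = (64.76 − 65.18) / (3873896 − 3874141) = +0.001714
Flow direction (−∇h) has components (+0.002378 E, -0.001714 N).
Azimuth = atan2(E, N) = atan2(+0.002378, -0.001714) = 125.8° ≈ 126°.

126°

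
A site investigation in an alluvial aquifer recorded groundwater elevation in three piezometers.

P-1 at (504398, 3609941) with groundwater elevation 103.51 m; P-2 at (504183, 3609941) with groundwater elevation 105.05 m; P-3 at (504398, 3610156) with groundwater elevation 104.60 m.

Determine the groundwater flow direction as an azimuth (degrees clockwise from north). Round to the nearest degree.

125°

∂h/∂x = (105.05 − 103.51) / (504183 − 504398) = -0.007163
∂h/∂y = (104.60 − 103.51) / (3610156 − 3609941) = +0.005070
Flow direction (−∇h) has components (+0.007163 E, -0.005070 N).
Azimuth = atan2(E, N) = atan2(+0.007163, -0.005070) = 125.3° ≈ 125°.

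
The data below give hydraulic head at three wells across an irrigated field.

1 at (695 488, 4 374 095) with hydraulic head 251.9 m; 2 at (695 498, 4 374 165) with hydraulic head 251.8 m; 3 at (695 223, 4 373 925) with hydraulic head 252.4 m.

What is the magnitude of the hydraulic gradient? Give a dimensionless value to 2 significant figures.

With h = a·x + b·y + c and 1 as origin, the differences give:
  10·a + 70·b = -0.1
  (-265)·a + (-170)·b = +0.5
Eliminate b (×(-170) and ×70, subtract): 16850·a = -18.00 → a = ∂h/∂x = -0.001068
Back-substitute: b = ∂h/∂y = -0.001276.
|∇h| = √(-0.001068² + -0.001276²) = 0.001664

0.0017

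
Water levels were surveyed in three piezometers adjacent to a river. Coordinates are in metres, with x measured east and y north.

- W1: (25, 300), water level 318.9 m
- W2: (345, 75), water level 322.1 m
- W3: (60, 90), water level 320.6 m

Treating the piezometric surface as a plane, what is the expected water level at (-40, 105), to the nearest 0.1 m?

320.0 m

With h = a·x + b·y + c and W1 as origin, the differences give:
  320·a + (-225)·b = +3.2
  35·a + (-210)·b = +1.7
Eliminate b (×(-210) and ×(-225), subtract): -59325·a = -289.50 → a = ∂h/∂x = +0.004880
Back-substitute: b = ∂h/∂y = -0.007282.
h(-40, 105) = 318.9 + (+0.004880)·(-65) + (-0.007282)·(-195) = 318.9 -0.317 +1.420 = 320.003 m.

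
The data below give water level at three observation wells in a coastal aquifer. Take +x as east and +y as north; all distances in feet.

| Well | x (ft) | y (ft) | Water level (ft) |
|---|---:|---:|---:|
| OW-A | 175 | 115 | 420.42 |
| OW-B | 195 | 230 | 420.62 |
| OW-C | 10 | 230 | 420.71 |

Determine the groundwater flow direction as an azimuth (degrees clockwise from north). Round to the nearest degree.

165°

Differences from OW-A: to OW-B (Δx, Δy, Δh) = (20, 115, +0.20); to OW-C = (-165, 115, +0.29).
Determinant of the coordinate differences = 20·115 − (-165)·115 = 21275.
∂h/∂x = [(+0.20)·115 − (+0.29)·115] / 21275 = -0.0004865
∂h/∂y = [20·(+0.29) − (-165)·(+0.20)] / 21275 = +0.001824
Flow direction (−∇h) has components (+0.0004865 E, -0.001824 N).
Azimuth = atan2(E, N) = atan2(+0.0004865, -0.001824) = 165.1° ≈ 165°.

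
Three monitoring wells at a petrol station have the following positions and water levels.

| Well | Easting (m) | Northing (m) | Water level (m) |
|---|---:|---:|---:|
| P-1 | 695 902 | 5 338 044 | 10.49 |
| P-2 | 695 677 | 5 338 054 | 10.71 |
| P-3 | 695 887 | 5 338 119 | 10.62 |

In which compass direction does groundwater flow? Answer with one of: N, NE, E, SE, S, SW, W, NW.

SE

Taking P-1 as reference: P-2−P-1 = (-225, 10, +0.22); P-3−P-1 = (-15, 75, +0.13).
Determinant of the coordinate differences = (-225)·75 − (-15)·10 = -16725.
∂h/∂x = [(+0.22)·75 − (+0.13)·10] / -16725 = -0.0009088
∂h/∂y = [(-225)·(+0.13) − (-15)·(+0.22)] / -16725 = +0.001552
Flow = −∇h = (+0.0009088 east, -0.001552 north), which points southeast.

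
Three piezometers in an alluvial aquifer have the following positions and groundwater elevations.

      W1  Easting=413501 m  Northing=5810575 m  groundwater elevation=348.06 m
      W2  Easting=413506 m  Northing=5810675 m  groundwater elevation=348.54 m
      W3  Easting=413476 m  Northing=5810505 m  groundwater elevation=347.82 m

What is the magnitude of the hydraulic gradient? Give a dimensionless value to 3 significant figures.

Three-point gradient (reference W1): Δ to W2 = (5, 100, +0.48), Δ to W3 = (-25, -70, -0.24).
∂h/∂x = -0.004465, ∂h/∂y = +0.005023 (det = 2150).
|∇h| = √(-0.004465² + 0.005023²) = 0.006721

0.00672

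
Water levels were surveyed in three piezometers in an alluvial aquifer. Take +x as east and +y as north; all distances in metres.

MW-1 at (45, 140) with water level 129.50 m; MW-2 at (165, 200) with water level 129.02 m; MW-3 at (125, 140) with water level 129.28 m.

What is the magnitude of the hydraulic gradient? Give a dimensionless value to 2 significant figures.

Three-point gradient (reference MW-1): Δ to MW-2 = (120, 60, -0.48), Δ to MW-3 = (80, 0, -0.22).
∂h/∂x = -0.002750, ∂h/∂y = -0.002500 (det = -4800).
|∇h| = √(-0.002750² + -0.002500²) = 0.003717

0.0037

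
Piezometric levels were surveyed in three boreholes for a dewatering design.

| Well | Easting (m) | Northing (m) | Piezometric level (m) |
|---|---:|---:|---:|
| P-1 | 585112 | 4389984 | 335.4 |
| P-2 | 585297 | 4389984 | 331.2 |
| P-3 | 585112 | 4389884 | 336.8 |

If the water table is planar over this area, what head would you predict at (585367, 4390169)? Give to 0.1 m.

327.0 m

∂h/∂x = (331.2 − 335.4) / (585297 − 585112) = -0.02270
∂h/∂y = (336.8 − 335.4) / (4389884 − 4389984) = -0.01400
h(585367, 4390169) = 335.4 + (-0.02270)·(255) + (-0.01400)·(185) = 335.4 -5.789 -2.590 = 327.021 m.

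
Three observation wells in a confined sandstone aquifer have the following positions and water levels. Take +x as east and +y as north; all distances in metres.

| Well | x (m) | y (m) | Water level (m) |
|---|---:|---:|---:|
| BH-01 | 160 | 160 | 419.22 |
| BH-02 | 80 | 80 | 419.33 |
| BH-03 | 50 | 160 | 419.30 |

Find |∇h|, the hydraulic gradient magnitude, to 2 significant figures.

0.00097

Taking BH-01 as reference: BH-02−BH-01 = (-80, -80, +0.11); BH-03−BH-01 = (-110, 0, +0.08).
Determinant of the coordinate differences = (-80)·0 − (-110)·(-80) = -8800.
∂h/∂x = [(+0.11)·0 − (+0.08)·(-80)] / -8800 = -0.0007273
∂h/∂y = [(-80)·(+0.08) − (-110)·(+0.11)] / -8800 = -0.0006477
|∇h| = √(-0.0007273² + -0.0006477²) = 0.0009739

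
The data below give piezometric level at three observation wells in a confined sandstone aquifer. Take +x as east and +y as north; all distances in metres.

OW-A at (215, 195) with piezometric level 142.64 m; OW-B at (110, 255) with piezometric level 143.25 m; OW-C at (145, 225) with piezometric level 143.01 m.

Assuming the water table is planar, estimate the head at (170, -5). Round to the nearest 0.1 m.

Taking OW-A as reference: OW-B−OW-A = (-105, 60, +0.61); OW-C−OW-A = (-70, 30, +0.37).
Determinant of the coordinate differences = (-105)·30 − (-70)·60 = 1050.
∂h/∂x = [(+0.61)·30 − (+0.37)·60] / 1050 = -0.003714
∂h/∂y = [(-105)·(+0.37) − (-70)·(+0.61)] / 1050 = +0.003667
h(170, -5) = 142.64 + (-0.003714)·(-45) + (+0.003667)·(-200) = 142.64 +0.167 -0.733 = 142.074 m.

142.1 m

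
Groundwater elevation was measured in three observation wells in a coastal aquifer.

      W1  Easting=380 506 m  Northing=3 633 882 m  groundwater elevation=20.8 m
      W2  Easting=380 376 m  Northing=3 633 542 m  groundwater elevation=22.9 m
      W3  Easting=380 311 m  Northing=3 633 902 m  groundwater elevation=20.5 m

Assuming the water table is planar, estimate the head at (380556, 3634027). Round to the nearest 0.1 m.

19.9 m

Differences from W1: to W2 (Δx, Δy, Δh) = (-130, -340, +2.1); to W3 = (-195, 20, -0.3).
Solve a·Δx + b·Δy = Δh: det = (-130)·20 − (-195)·(-340) = -68900.
∂h/∂x = [(+2.1)·20 − (-0.3)·(-340)] / -68900 = +0.0008708
∂h/∂y = [(-130)·(-0.3) − (-195)·(+2.1)] / -68900 = -0.006509
h(380556, 3634027) = 20.8 + (+0.0008708)·(50) + (-0.006509)·(145) = 20.8 +0.044 -0.944 = 19.900 m.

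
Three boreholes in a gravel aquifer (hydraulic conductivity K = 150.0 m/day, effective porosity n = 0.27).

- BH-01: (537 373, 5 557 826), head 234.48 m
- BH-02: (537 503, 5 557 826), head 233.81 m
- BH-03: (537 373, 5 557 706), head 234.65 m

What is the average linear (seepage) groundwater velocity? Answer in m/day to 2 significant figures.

∂h/∂x = (233.81 − 234.48) / (537503 − 537373) = -0.005154
∂h/∂y = (234.65 − 234.48) / (5557706 − 5557826) = -0.001417
|∇h| = √(-0.005154² + -0.001417²) = 0.005345
Seepage velocity v = K·i/n = 150.0 × 0.005345 / 0.27 = 2.969 m/day.

3.0 m/day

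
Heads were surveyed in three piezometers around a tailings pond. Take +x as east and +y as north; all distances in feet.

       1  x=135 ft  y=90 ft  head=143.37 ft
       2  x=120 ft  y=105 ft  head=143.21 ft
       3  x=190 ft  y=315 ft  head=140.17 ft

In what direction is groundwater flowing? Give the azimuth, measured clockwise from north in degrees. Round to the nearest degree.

With h = a·x + b·y + c and 1 as origin, the differences give:
  (-15)·a + 15·b = -0.16
  55·a + 225·b = -3.20
Eliminate b (×225 and ×15, subtract): -4200·a = 12.000 → a = ∂h/∂x = -0.002857
Back-substitute: b = ∂h/∂y = -0.01352.
Flow direction (−∇h) has components (+0.002857 E, +0.01352 N).
Azimuth = atan2(E, N) = atan2(+0.002857, +0.01352) = 11.9° ≈ 012°.

012°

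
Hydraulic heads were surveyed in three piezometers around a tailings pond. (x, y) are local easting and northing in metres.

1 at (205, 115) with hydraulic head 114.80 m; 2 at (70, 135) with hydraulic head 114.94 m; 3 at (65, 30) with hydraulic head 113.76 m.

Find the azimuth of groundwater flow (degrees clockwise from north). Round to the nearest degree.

Three-point gradient (reference 1): Δ to 2 = (-135, 20, +0.14), Δ to 3 = (-140, -85, -1.04).
∂h/∂x = +0.0006235, ∂h/∂y = +0.01121 (det = 14275).
Flow direction (−∇h) has components (-0.0006235 E, -0.01121 N).
Azimuth = atan2(E, N) = atan2(-0.0006235, -0.01121) = 183.2° ≈ 183°.

183°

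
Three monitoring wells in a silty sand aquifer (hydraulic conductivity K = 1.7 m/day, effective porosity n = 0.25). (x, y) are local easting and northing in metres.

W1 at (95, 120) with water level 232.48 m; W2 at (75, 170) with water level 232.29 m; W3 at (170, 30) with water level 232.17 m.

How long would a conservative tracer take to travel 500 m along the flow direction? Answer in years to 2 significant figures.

Taking W1 as reference: W2−W1 = (-20, 50, -0.19); W3−W1 = (75, -90, -0.31).
Solve a·Δx + b·Δy = Δh: det = (-20)·(-90) − 75·50 = -1950.
∂h/∂x = [(-0.19)·(-90) − (-0.31)·50] / -1950 = -0.01672
∂h/∂y = [(-20)·(-0.31) − 75·(-0.19)] / -1950 = -0.01049
|∇h| = √(-0.01672² + -0.01049²) = 0.01974
Seepage velocity v = K·i/n = 1.7 × 0.01974 / 0.25 = 0.1342 m/day.
t = 500 / 0.1342 = 3726 days = 10.2 years.

10 years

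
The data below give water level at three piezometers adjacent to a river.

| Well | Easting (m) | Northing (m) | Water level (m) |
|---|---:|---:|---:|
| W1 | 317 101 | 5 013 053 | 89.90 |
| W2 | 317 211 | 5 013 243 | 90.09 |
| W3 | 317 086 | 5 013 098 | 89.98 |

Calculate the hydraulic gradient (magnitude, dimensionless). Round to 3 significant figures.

With h = a·x + b·y + c and W1 as origin, the differences give:
  110·a + 190·b = +0.19
  (-15)·a + 45·b = +0.08
Eliminate b (×45 and ×190, subtract): 7800·a = -6.650 → a = ∂h/∂x = -0.0008526
Back-substitute: b = ∂h/∂y = +0.001494.
|∇h| = √(-0.0008526² + 0.001494²) = 0.00172

0.00172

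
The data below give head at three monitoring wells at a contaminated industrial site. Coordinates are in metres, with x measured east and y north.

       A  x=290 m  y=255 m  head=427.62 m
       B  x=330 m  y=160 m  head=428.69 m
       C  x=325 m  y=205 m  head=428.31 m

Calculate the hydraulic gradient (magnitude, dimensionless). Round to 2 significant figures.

With h = a·x + b·y + c and A as origin, the differences give:
  40·a + (-95)·b = +1.07
  35·a + (-50)·b = +0.69
Eliminate b (×(-50) and ×(-95), subtract): 1325·a = 12.050 → a = ∂h/∂x = +0.009094
Back-substitute: b = ∂h/∂y = -0.007434.
|∇h| = √(0.009094² + -0.007434²) = 0.01175

0.012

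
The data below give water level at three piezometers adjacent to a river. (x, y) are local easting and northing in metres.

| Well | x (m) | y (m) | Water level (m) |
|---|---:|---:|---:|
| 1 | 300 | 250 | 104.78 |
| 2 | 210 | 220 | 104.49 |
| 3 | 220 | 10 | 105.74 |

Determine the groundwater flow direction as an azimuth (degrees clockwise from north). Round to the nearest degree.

318°

Three-point gradient (reference 1): Δ to 2 = (-90, -30, -0.29), Δ to 3 = (-80, -240, +0.96).
∂h/∂x = +0.005125, ∂h/∂y = -0.005708 (det = 19200).
Flow direction (−∇h) has components (-0.005125 E, +0.005708 N).
Azimuth = atan2(E, N) = atan2(-0.005125, +0.005708) = 318.1° ≈ 318°.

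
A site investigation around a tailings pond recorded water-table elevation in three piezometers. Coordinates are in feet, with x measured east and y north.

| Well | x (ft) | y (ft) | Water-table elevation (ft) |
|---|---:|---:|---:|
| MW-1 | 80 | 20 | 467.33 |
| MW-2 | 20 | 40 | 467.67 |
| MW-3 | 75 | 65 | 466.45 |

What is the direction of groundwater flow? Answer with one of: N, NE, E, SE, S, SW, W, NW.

NE

Differences from MW-1: to MW-2 (Δx, Δy, Δh) = (-60, 20, +0.34); to MW-3 = (-5, 45, -0.88).
Determinant of the coordinate differences = (-60)·45 − (-5)·20 = -2600.
∂h/∂x = [(+0.34)·45 − (-0.88)·20] / -2600 = -0.01265
∂h/∂y = [(-60)·(-0.88) − (-5)·(+0.34)] / -2600 = -0.02096
Flow = −∇h = (+0.01265 east, +0.02096 north), which points northeast.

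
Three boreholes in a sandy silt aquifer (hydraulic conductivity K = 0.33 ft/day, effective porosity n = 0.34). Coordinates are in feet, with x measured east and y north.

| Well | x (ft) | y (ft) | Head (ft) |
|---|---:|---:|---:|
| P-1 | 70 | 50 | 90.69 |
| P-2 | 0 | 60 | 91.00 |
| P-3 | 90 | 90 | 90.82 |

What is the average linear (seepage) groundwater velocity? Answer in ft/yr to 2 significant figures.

With h = a·x + b·y + c and P-1 as origin, the differences give:
  (-70)·a + 10·b = +0.31
  20·a + 40·b = +0.13
Eliminate b (×40 and ×10, subtract): -3000·a = 11.100 → a = ∂h/∂x = -0.003700
Back-substitute: b = ∂h/∂y = +0.005100.
|∇h| = √(-0.003700² + 0.005100²) = 0.006301
Seepage velocity v = K·i/n = 0.33 × 0.006301 / 0.34 = 0.006116 ft/day = 2.234 ft/yr.

2.2 ft/yr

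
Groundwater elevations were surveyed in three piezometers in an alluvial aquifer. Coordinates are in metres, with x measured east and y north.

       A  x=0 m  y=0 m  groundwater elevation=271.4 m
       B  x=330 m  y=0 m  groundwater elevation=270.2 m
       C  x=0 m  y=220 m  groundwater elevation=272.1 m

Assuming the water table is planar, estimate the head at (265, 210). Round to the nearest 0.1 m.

271.1 m

∂h/∂x = (270.2 − 271.4) / (330 − 0) = -0.003636
∂h/∂y = (272.1 − 271.4) / (220 − 0) = +0.003182
h(265, 210) = 271.4 + (-0.003636)·(265) + (+0.003182)·(210) = 271.4 -0.964 +0.668 = 271.105 m.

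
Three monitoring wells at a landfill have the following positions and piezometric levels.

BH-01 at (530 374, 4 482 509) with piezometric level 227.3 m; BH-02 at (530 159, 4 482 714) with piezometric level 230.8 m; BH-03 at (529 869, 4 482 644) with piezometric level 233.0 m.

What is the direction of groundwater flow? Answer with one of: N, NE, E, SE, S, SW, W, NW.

Differences from BH-01: to BH-02 (Δx, Δy, Δh) = (-215, 205, +3.5); to BH-03 = (-505, 135, +5.7).
Determinant of the coordinate differences = (-215)·135 − (-505)·205 = 74500.
∂h/∂x = [(+3.5)·135 − (+5.7)·205] / 74500 = -0.009342
∂h/∂y = [(-215)·(+5.7) − (-505)·(+3.5)] / 74500 = +0.007275
Flow = −∇h = (+0.009342 east, -0.007275 north), which points southeast.

SE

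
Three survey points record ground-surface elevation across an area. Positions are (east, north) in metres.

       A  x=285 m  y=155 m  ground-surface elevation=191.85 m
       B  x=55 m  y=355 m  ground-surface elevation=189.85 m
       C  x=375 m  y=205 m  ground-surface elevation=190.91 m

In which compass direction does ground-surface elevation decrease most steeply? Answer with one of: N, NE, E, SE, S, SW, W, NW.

With z = a·x + b·y + c and A as origin, the differences give:
  (-230)·a + 200·b = -2.00
  90·a + 50·b = -0.94
Eliminate b (×50 and ×200, subtract): -29500·a = 88.000 → a = ∂z/∂x = -0.002983
Back-substitute: b = ∂z/∂y = -0.01343.
Steepest decrease is along −∇f = (+0.002983 E, +0.01343 N) → north.

N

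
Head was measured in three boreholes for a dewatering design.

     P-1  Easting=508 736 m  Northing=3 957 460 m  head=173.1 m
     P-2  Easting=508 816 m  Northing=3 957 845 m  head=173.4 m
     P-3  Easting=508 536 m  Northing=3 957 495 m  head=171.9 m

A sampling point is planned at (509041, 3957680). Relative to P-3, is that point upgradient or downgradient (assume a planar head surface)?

upgradient

Differences from P-1: to P-2 (Δx, Δy, Δh) = (80, 385, +0.3); to P-3 = (-200, 35, -1.2).
Determinant of the coordinate differences = 80·35 − (-200)·385 = 79800.
∂h/∂x = [(+0.3)·35 − (-1.2)·385] / 79800 = +0.005921
∂h/∂y = [80·(-1.2) − (-200)·(+0.3)] / 79800 = -0.0004511
Head at (509041, 3957680) = 173.1 + (+0.005921)·(305) + (-0.0004511)·(220) = 174.81 m.
That is higher than the 171.9 m at P-3, so the point is upgradient.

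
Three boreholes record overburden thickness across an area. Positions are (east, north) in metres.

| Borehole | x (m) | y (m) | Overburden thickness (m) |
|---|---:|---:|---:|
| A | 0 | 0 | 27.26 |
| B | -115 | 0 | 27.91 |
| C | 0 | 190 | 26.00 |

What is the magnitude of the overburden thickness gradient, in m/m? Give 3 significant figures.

∂d/∂x = (27.91 − 27.26) / (-115 − 0) = -0.005652
∂d/∂y = (26.00 − 27.26) / (190 − 0) = -0.006632
|∇f| = √(-0.005652² + -0.006632²) = 0.008714 m/m

0.00871 m/m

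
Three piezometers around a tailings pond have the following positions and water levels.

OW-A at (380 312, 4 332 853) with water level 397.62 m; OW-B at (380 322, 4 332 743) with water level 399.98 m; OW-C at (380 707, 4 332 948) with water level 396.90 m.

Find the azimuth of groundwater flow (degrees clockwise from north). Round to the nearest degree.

351°

Differences from OW-A: to OW-B (Δx, Δy, Δh) = (10, -110, +2.36); to OW-C = (395, 95, -0.72).
Determinant of the coordinate differences = 10·95 − 395·(-110) = 44400.
∂h/∂x = [(+2.36)·95 − (-0.72)·(-110)] / 44400 = +0.003266
∂h/∂y = [10·(-0.72) − 395·(+2.36)] / 44400 = -0.02116
Flow direction (−∇h) has components (-0.003266 E, +0.02116 N).
Azimuth = atan2(E, N) = atan2(-0.003266, +0.02116) = 351.2° ≈ 351°.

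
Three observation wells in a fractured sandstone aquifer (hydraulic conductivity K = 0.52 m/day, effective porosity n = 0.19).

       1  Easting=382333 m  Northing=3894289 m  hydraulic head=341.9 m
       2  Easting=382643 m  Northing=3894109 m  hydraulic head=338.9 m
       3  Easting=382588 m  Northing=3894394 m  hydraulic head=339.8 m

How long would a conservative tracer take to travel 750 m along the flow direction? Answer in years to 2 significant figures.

84 years

Differences from 1: to 2 (Δx, Δy, Δh) = (310, -180, -3.0); to 3 = (255, 105, -2.1).
Solve a·Δx + b·Δy = Δh: det = 310·105 − 255·(-180) = 78450.
∂h/∂x = [(-3.0)·105 − (-2.1)·(-180)] / 78450 = -0.008834
∂h/∂y = [310·(-2.1) − 255·(-3.0)] / 78450 = +0.001453
|∇h| = √(-0.008834² + 0.001453²) = 0.008953
Seepage velocity v = K·i/n = 0.52 × 0.008953 / 0.19 = 0.0245 m/day.
t = 750 / 0.0245 = 3.061e+04 days = 83.8 years.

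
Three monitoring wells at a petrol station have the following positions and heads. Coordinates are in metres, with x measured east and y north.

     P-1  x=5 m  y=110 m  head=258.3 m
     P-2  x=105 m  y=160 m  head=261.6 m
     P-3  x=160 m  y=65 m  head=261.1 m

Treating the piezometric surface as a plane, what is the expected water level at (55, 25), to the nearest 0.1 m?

Taking P-1 as reference: P-2−P-1 = (100, 50, +3.3); P-3−P-1 = (155, -45, +2.8).
Determinant of the coordinate differences = 100·(-45) − 155·50 = -12250.
∂h/∂x = [(+3.3)·(-45) − (+2.8)·50] / -12250 = +0.02355
∂h/∂y = [100·(+2.8) − 155·(+3.3)] / -12250 = +0.01890
h(55, 25) = 258.3 + (+0.02355)·(50) + (+0.01890)·(-85) = 258.3 +1.178 -1.606 = 257.871 m.

257.9 m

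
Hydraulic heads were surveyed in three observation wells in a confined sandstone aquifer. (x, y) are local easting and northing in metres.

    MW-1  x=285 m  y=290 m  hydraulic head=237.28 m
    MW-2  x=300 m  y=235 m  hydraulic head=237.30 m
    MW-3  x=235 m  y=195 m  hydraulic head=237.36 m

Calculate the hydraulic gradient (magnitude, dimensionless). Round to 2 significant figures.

0.00080

Taking MW-1 as reference: MW-2−MW-1 = (15, -55, +0.02); MW-3−MW-1 = (-50, -95, +0.08).
Solve a·Δx + b·Δy = Δh: det = 15·(-95) − (-50)·(-55) = -4175.
∂h/∂x = [(+0.02)·(-95) − (+0.08)·(-55)] / -4175 = -0.0005988
∂h/∂y = [15·(+0.08) − (-50)·(+0.02)] / -4175 = -0.0005269
|∇h| = √(-0.0005988² + -0.0005269²) = 0.0007976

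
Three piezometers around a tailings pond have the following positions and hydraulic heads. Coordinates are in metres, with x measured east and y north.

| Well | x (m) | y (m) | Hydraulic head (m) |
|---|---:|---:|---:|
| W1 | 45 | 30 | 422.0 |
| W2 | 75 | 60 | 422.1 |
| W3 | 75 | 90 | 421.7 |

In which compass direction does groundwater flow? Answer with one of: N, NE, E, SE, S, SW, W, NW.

With h = a·x + b·y + c and W1 as origin, the differences give:
  30·a + 30·b = +0.1
  30·a + 60·b = -0.3
Eliminate b (×60 and ×30, subtract): 900·a = 15.00 → a = ∂h/∂x = +0.01667
Back-substitute: b = ∂h/∂y = -0.01333.
Flow = −∇h = (-0.01667 east, +0.01333 north), which points northwest.

NW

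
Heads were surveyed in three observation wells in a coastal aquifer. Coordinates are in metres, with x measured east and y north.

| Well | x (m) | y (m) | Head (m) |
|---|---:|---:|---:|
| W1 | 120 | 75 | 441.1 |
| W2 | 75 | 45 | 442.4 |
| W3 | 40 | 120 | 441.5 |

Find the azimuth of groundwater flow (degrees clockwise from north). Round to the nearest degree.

039°

Differences from W1: to W2 (Δx, Δy, Δh) = (-45, -30, +1.3); to W3 = (-80, 45, +0.4).
Solve a·Δx + b·Δy = Δh: det = (-45)·45 − (-80)·(-30) = -4425.
∂h/∂x = [(+1.3)·45 − (+0.4)·(-30)] / -4425 = -0.01593
∂h/∂y = [(-45)·(+0.4) − (-80)·(+1.3)] / -4425 = -0.01944
Flow direction (−∇h) has components (+0.01593 E, +0.01944 N).
Azimuth = atan2(E, N) = atan2(+0.01593, +0.01944) = 39.3° ≈ 039°.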